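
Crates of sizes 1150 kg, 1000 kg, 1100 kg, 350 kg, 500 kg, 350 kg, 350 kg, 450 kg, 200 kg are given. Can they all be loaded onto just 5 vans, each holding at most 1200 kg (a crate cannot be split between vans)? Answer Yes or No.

A valid assignment using 5 vans:
  van 1: 1150 = 1150
  van 2: 1100 = 1100
  van 3: 1000 + 200 = 1200
  van 4: 500 + 450 = 950
  van 5: 350 + 350 + 350 = 1050
Every load is within 1200 kg, so 5 vans suffice.

Yes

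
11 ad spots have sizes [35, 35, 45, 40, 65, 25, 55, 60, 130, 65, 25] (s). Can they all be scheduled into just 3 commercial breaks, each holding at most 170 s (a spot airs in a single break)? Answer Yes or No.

Total = 580 s; ⌈580/170⌉ = 4.
At least 4 commercial breaks are required, but only 3 are allowed.

No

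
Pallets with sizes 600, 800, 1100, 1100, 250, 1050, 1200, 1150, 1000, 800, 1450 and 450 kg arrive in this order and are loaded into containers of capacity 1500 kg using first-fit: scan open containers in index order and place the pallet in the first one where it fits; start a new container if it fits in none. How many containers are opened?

  600 → container 1 (new)  [load 600/1500]
  800 → container 1  [load 1400/1500]
  1100 → container 2 (new)  [load 1100/1500]
  1100 → container 3 (new)  [load 1100/1500]
  250 → container 2  [load 1350/1500]
  1050 → container 4 (new)  [load 1050/1500]
  1200 → container 5 (new)  [load 1200/1500]
  1150 → container 6 (new)  [load 1150/1500]
  1000 → container 7 (new)  [load 1000/1500]
  800 → container 8 (new)  [load 800/1500]
  1450 → container 9 (new)  [load 1450/1500]
  450 → container 4  [load 1500/1500]
9 containers opened.

9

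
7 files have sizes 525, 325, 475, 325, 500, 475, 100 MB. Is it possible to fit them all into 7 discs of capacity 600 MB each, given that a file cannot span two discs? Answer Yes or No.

A valid assignment using 6 discs:
  disc 1: 525 = 525
  disc 2: 500 + 100 = 600
  disc 3: 475 = 475
  disc 4: 475 = 475
  disc 5: 325 = 325
  disc 6: 325 = 325
That uses only 6 ≤ 7, so 7 discs are enough.

Yes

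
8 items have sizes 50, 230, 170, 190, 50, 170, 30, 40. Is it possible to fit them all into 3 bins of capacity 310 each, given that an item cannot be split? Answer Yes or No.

Total = 930; ⌈930/310⌉ = 3.
4 items each exceed half the capacity and cannot share a bin, forcing at least 4 bins.
At least 4 bins are required, but only 3 are allowed.

No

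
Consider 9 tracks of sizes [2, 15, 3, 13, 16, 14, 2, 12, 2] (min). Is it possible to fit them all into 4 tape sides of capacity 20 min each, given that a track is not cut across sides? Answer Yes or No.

No

Total = 79 min; ⌈79/20⌉ = 4.
5 tracks each exceed half the capacity and cannot share a side, forcing at least 5 tape sides.
At least 5 tape sides are required, but only 4 are allowed.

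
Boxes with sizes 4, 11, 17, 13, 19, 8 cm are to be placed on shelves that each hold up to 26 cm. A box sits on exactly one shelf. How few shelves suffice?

Total = 19 + 17 + 13 + 11 + 8 + 4 = 72 cm.
Lower bound: ⌈72/26⌉ = 3 shelves.
A packing using 3 shelves:
  shelf 1: 19 + 4 = 23
  shelf 2: 17 + 8 = 25
  shelf 3: 13 + 11 = 24
This matches the lower bound, so 3 is optimal.

3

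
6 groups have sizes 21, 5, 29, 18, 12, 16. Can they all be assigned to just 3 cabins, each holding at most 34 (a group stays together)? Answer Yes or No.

A valid assignment using 3 cabins:
  cabin 1: 29 + 5 = 34
  cabin 2: 21 + 12 = 33
  cabin 3: 18 + 16 = 34
Every load is within 34, so 3 cabins suffice.

Yes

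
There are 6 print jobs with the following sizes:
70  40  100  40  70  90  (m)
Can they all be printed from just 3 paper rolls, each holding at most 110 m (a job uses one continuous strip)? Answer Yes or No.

Total = 410 m; ⌈410/110⌉ = 4.
At least 4 paper rolls are required, but only 3 are allowed.

No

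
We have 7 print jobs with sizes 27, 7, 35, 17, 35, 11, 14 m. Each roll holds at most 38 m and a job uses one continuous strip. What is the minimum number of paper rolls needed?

Total = 35 + 35 + 27 + 17 + 14 + 11 + 7 = 146 m.
Lower bound: ⌈146/38⌉ = 4 paper rolls.
A packing using 4 paper rolls:
  roll 1: 35 = 35
  roll 2: 35 = 35
  roll 3: 27 + 11 = 38
  roll 4: 17 + 14 + 7 = 38
This matches the lower bound, so 4 is optimal.

4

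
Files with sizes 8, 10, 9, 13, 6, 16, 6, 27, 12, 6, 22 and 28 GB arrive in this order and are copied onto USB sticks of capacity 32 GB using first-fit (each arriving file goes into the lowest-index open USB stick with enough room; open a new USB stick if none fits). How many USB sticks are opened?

  8 → USB stick 1 (new)  [load 8/32]
  10 → USB stick 1  [load 18/32]
  9 → USB stick 1  [load 27/32]
  13 → USB stick 2 (new)  [load 13/32]
  6 → USB stick 2  [load 19/32]
  16 → USB stick 3 (new)  [load 16/32]
  6 → USB stick 2  [load 25/32]
  27 → USB stick 4 (new)  [load 27/32]
  12 → USB stick 3  [load 28/32]
  6 → USB stick 2  [load 31/32]
  22 → USB stick 5 (new)  [load 22/32]
  28 → USB stick 6 (new)  [load 28/32]
6 USB sticks opened.

6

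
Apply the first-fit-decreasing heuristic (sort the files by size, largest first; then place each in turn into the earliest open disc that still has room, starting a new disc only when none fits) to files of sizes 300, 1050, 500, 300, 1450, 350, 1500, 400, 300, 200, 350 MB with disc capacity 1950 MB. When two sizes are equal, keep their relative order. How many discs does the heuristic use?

4

Sorted descending: 1500, 1450, 1050, 500, 400, 350, 350, 300, 300, 300, 200.
  1500 → disc 1 (new)  [load 1500/1950]
  1450 → disc 2 (new)  [load 1450/1950]
  1050 → disc 3 (new)  [load 1050/1950]
  500 → disc 2  [load 1950/1950]
  400 → disc 1  [load 1900/1950]
  350 → disc 3  [load 1400/1950]
  350 → disc 3  [load 1750/1950]
  300 → disc 4 (new)  [load 300/1950]
  300 → disc 4  [load 600/1950]
  300 → disc 4  [load 900/1950]
  200 → disc 3  [load 1950/1950]
4 discs opened.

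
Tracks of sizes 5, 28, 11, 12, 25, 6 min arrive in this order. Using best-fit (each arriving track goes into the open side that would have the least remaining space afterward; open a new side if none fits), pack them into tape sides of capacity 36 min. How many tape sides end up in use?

  5 → side 1 (new)  [load 5/36]
  28 → side 1  [load 33/36]
  11 → side 2 (new)  [load 11/36]
  12 → side 2  [load 23/36]
  25 → side 3 (new)  [load 25/36]
  6 → side 3  [load 31/36]
3 tape sides opened.

3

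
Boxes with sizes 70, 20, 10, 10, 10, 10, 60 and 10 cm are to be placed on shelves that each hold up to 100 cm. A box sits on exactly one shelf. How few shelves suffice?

Total = 70 + 60 + 20 + 10 + 10 + 10 + 10 + 10 = 200 cm.
Lower bound: ⌈200/100⌉ = 2 shelves.
A packing using 2 shelves:
  shelf 1: 70 + 20 + 10 = 100
  shelf 2: 60 + 10 + 10 + 10 + 10 = 100
This matches the lower bound, so 2 is optimal.

2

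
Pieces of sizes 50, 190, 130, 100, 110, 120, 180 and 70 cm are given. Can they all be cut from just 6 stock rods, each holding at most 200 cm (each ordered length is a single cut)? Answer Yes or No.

A valid assignment using 6 stock rods:
  stock rod 1: 190 = 190
  stock rod 2: 180 = 180
  stock rod 3: 130 + 70 = 200
  stock rod 4: 120 + 50 = 170
  stock rod 5: 110 = 110
  stock rod 6: 100 = 100
Every load is within 200 cm, so 6 stock rods suffice.

Yes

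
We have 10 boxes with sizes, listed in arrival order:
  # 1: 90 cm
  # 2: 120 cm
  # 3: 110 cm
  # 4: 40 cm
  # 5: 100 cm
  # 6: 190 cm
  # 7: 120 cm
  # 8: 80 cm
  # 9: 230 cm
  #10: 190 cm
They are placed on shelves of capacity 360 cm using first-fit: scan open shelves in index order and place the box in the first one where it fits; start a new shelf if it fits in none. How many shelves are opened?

5

  90 → shelf 1 (new)  [load 90/360]
  120 → shelf 1  [load 210/360]
  110 → shelf 1  [load 320/360]
  40 → shelf 1  [load 360/360]
  100 → shelf 2 (new)  [load 100/360]
  190 → shelf 2  [load 290/360]
  120 → shelf 3 (new)  [load 120/360]
  80 → shelf 3  [load 200/360]
  230 → shelf 4 (new)  [load 230/360]
  190 → shelf 5 (new)  [load 190/360]
5 shelves opened.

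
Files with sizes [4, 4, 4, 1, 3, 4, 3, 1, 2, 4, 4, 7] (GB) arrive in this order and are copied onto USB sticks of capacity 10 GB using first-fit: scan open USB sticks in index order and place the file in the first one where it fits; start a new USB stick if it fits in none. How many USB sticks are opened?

5

  4 → USB stick 1 (new)  [load 4/10]
  4 → USB stick 1  [load 8/10]
  4 → USB stick 2 (new)  [load 4/10]
  1 → USB stick 1  [load 9/10]
  3 → USB stick 2  [load 7/10]
  4 → USB stick 3 (new)  [load 4/10]
  3 → USB stick 2  [load 10/10]
  1 → USB stick 1  [load 10/10]
  2 → USB stick 3  [load 6/10]
  4 → USB stick 3  [load 10/10]
  4 → USB stick 4 (new)  [load 4/10]
  7 → USB stick 5 (new)  [load 7/10]
5 USB sticks opened.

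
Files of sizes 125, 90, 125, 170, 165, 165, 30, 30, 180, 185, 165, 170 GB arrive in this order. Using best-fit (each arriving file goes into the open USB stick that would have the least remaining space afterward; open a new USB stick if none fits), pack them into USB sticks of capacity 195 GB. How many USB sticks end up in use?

10

  125 → USB stick 1 (new)  [load 125/195]
  90 → USB stick 2 (new)  [load 90/195]
  125 → USB stick 3 (new)  [load 125/195]
  170 → USB stick 4 (new)  [load 170/195]
  165 → USB stick 5 (new)  [load 165/195]
  165 → USB stick 6 (new)  [load 165/195]
  30 → USB stick 5  [load 195/195]
  30 → USB stick 6  [load 195/195]
  180 → USB stick 7 (new)  [load 180/195]
  185 → USB stick 8 (new)  [load 185/195]
  165 → USB stick 9 (new)  [load 165/195]
  170 → USB stick 10 (new)  [load 170/195]
10 USB sticks opened.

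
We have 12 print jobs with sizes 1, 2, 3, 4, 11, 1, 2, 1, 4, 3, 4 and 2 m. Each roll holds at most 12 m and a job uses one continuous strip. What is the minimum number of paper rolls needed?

4

Total = 11 + 4 + 4 + 4 + 3 + 3 + 2 + 2 + 2 + 1 + 1 + 1 = 38 m.
Lower bound: ⌈38/12⌉ = 4 paper rolls.
A packing using 4 paper rolls:
  roll 1: 11 + 1 = 12
  roll 2: 4 + 4 + 4 = 12
  roll 3: 3 + 3 + 2 + 2 + 2 = 12
  roll 4: 1 + 1 = 2
This matches the lower bound, so 4 is optimal.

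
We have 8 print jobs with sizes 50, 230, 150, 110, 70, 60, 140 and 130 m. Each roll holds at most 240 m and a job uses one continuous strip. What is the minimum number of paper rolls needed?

Total = 230 + 150 + 140 + 130 + 110 + 70 + 60 + 50 = 940 m.
Lower bound: ⌈940/240⌉ = 4 paper rolls.
A packing using 5 paper rolls:
  roll 1: 230 = 230
  roll 2: 150 + 70 = 220
  roll 3: 140 + 60 = 200
  roll 4: 130 + 110 = 240
  roll 5: 50 = 50
No arrangement into 4 paper rolls stays within capacity, so 5 is optimal.

5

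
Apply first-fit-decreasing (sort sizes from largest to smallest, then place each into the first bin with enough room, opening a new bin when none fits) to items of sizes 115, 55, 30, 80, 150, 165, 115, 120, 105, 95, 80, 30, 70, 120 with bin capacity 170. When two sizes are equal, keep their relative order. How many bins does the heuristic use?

Sorted descending: 165, 150, 120, 120, 115, 115, 105, 95, 80, 80, 70, 55, 30, 30.
  165 → bin 1 (new)  [load 165/170]
  150 → bin 2 (new)  [load 150/170]
  120 → bin 3 (new)  [load 120/170]
  120 → bin 4 (new)  [load 120/170]
  115 → bin 5 (new)  [load 115/170]
  115 → bin 6 (new)  [load 115/170]
  105 → bin 7 (new)  [load 105/170]
  95 → bin 8 (new)  [load 95/170]
  80 → bin 9 (new)  [load 80/170]
  80 → bin 9  [load 160/170]
  70 → bin 8  [load 165/170]
  55 → bin 5  [load 170/170]
  30 → bin 3  [load 150/170]
  30 → bin 4  [load 150/170]
9 bins opened.

9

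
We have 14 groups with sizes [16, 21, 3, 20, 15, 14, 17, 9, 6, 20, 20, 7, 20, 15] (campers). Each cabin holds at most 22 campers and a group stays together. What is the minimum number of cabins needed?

Total = 21 + 20 + 20 + 20 + 20 + 17 + 16 + 15 + 15 + 14 + 9 + 7 + 6 + 3 = 203 campers.
Lower bound: ⌈203/22⌉ = 10 cabins.
A packing using 11 cabins:
  cabin 1: 21 = 21
  cabin 2: 20 = 20
  cabin 3: 20 = 20
  cabin 4: 20 = 20
  cabin 5: 20 = 20
  cabin 6: 17 + 3 = 20
  cabin 7: 16 + 6 = 22
  cabin 8: 15 + 7 = 22
  cabin 9: 15 = 15
  cabin 10: 14 = 14
  cabin 11: 9 = 9
No arrangement into 10 cabins stays within capacity, so 11 is optimal.

11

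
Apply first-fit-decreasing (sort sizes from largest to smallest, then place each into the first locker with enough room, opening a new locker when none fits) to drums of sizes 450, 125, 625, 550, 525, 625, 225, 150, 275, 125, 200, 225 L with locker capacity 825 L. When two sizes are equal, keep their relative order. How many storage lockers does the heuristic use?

6

Sorted descending: 625, 625, 550, 525, 450, 275, 225, 225, 200, 150, 125, 125.
  625 → locker 1 (new)  [load 625/825]
  625 → locker 2 (new)  [load 625/825]
  550 → locker 3 (new)  [load 550/825]
  525 → locker 4 (new)  [load 525/825]
  450 → locker 5 (new)  [load 450/825]
  275 → locker 3  [load 825/825]
  225 → locker 4  [load 750/825]
  225 → locker 5  [load 675/825]
  200 → locker 1  [load 825/825]
  150 → locker 2  [load 775/825]
  125 → locker 5  [load 800/825]
  125 → locker 6 (new)  [load 125/825]
6 storage lockers opened.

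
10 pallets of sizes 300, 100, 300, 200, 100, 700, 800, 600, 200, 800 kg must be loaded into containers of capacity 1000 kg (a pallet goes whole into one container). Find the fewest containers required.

Total = 800 + 800 + 700 + 600 + 300 + 300 + 200 + 200 + 100 + 100 = 4100 kg.
Lower bound: ⌈4100/1000⌉ = 5 containers.
A packing using 5 containers:
  container 1: 800 + 200 = 1000
  container 2: 800 + 200 = 1000
  container 3: 700 + 300 = 1000
  container 4: 600 + 300 + 100 = 1000
  container 5: 100 = 100
This matches the lower bound, so 5 is optimal.

5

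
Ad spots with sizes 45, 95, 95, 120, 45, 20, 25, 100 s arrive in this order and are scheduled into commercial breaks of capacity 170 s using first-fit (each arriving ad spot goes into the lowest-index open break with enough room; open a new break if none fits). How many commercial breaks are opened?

4

  45 → break 1 (new)  [load 45/170]
  95 → break 1  [load 140/170]
  95 → break 2 (new)  [load 95/170]
  120 → break 3 (new)  [load 120/170]
  45 → break 2  [load 140/170]
  20 → break 1  [load 160/170]
  25 → break 2  [load 165/170]
  100 → break 4 (new)  [load 100/170]
4 commercial breaks opened.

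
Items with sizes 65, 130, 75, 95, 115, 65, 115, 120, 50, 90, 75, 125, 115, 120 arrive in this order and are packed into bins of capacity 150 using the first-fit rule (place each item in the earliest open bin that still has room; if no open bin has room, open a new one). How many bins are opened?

  65 → bin 1 (new)  [load 65/150]
  130 → bin 2 (new)  [load 130/150]
  75 → bin 1  [load 140/150]
  95 → bin 3 (new)  [load 95/150]
  115 → bin 4 (new)  [load 115/150]
  65 → bin 5 (new)  [load 65/150]
  115 → bin 6 (new)  [load 115/150]
  120 → bin 7 (new)  [load 120/150]
  50 → bin 3  [load 145/150]
  90 → bin 8 (new)  [load 90/150]
  75 → bin 5  [load 140/150]
  125 → bin 9 (new)  [load 125/150]
  115 → bin 10 (new)  [load 115/150]
  120 → bin 11 (new)  [load 120/150]
11 bins opened.

11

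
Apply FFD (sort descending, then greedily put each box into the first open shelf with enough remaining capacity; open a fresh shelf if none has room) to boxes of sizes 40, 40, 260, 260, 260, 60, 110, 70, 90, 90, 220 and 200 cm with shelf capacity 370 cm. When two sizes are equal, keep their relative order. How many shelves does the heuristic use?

5

Sorted descending: 260, 260, 260, 220, 200, 110, 90, 90, 70, 60, 40, 40.
  260 → shelf 1 (new)  [load 260/370]
  260 → shelf 2 (new)  [load 260/370]
  260 → shelf 3 (new)  [load 260/370]
  220 → shelf 4 (new)  [load 220/370]
  200 → shelf 5 (new)  [load 200/370]
  110 → shelf 1  [load 370/370]
  90 → shelf 2  [load 350/370]
  90 → shelf 3  [load 350/370]
  70 → shelf 4  [load 290/370]
  60 → shelf 4  [load 350/370]
  40 → shelf 5  [load 240/370]
  40 → shelf 5  [load 280/370]
5 shelves opened.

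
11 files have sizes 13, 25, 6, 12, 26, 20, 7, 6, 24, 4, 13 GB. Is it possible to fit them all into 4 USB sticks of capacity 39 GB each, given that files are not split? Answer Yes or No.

Total = 156 GB; ⌈156/39⌉ = 4.
The bound of 4 does not rule out 4, but exhaustive search shows no assignment into 4 USB sticks of capacity 39 GB exists — the minimum is 5.

No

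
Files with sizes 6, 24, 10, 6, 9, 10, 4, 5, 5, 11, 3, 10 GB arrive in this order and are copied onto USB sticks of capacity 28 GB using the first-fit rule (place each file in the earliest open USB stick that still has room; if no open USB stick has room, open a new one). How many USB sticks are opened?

4

  6 → USB stick 1 (new)  [load 6/28]
  24 → USB stick 2 (new)  [load 24/28]
  10 → USB stick 1  [load 16/28]
  6 → USB stick 1  [load 22/28]
  9 → USB stick 3 (new)  [load 9/28]
  10 → USB stick 3  [load 19/28]
  4 → USB stick 1  [load 26/28]
  5 → USB stick 3  [load 24/28]
  5 → USB stick 4 (new)  [load 5/28]
  11 → USB stick 4  [load 16/28]
  3 → USB stick 2  [load 27/28]
  10 → USB stick 4  [load 26/28]
4 USB sticks opened.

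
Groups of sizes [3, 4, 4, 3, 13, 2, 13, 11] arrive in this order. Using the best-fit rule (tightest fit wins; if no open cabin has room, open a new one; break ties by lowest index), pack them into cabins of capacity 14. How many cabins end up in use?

  3 → cabin 1 (new)  [load 3/14]
  4 → cabin 1  [load 7/14]
  4 → cabin 1  [load 11/14]
  3 → cabin 1  [load 14/14]
  13 → cabin 2 (new)  [load 13/14]
  2 → cabin 3 (new)  [load 2/14]
  13 → cabin 4 (new)  [load 13/14]
  11 → cabin 3  [load 13/14]
4 cabins opened.

4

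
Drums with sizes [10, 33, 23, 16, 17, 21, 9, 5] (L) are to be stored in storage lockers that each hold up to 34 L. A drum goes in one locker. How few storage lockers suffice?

5

Total = 33 + 23 + 21 + 17 + 16 + 10 + 9 + 5 = 134 L.
Lower bound: ⌈134/34⌉ = 4 storage lockers.
A packing using 5 storage lockers:
  locker 1: 33 = 33
  locker 2: 23 + 10 = 33
  locker 3: 21 + 9 = 30
  locker 4: 17 + 16 = 33
  locker 5: 5 = 5
No arrangement into 4 storage lockers stays within capacity, so 5 is optimal.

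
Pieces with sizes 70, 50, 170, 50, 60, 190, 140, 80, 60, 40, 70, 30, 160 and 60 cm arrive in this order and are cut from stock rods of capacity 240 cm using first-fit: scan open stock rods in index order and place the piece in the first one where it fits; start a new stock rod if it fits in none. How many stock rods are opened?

6

  70 → stock rod 1 (new)  [load 70/240]
  50 → stock rod 1  [load 120/240]
  170 → stock rod 2 (new)  [load 170/240]
  50 → stock rod 1  [load 170/240]
  60 → stock rod 1  [load 230/240]
  190 → stock rod 3 (new)  [load 190/240]
  140 → stock rod 4 (new)  [load 140/240]
  80 → stock rod 4  [load 220/240]
  60 → stock rod 2  [load 230/240]
  40 → stock rod 3  [load 230/240]
  70 → stock rod 5 (new)  [load 70/240]
  30 → stock rod 5  [load 100/240]
  160 → stock rod 6 (new)  [load 160/240]
  60 → stock rod 5  [load 160/240]
6 stock rods opened.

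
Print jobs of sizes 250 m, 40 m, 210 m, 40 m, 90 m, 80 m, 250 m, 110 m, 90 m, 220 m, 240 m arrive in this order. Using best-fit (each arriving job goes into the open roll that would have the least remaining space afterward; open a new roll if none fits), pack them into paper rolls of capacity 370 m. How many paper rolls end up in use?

6

  250 → roll 1 (new)  [load 250/370]
  40 → roll 1  [load 290/370]
  210 → roll 2 (new)  [load 210/370]
  40 → roll 1  [load 330/370]
  90 → roll 2  [load 300/370]
  80 → roll 3 (new)  [load 80/370]
  250 → roll 3  [load 330/370]
  110 → roll 4 (new)  [load 110/370]
  90 → roll 4  [load 200/370]
  220 → roll 5 (new)  [load 220/370]
  240 → roll 6 (new)  [load 240/370]
6 paper rolls opened.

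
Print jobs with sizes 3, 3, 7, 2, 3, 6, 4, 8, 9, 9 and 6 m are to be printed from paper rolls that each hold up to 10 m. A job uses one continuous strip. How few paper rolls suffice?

Total = 9 + 9 + 8 + 7 + 6 + 6 + 4 + 3 + 3 + 3 + 2 = 60 m.
Lower bound: ⌈60/10⌉ = 6 paper rolls.
A packing using 7 paper rolls:
  roll 1: 9 = 9
  roll 2: 9 = 9
  roll 3: 8 + 2 = 10
  roll 4: 7 + 3 = 10
  roll 5: 6 + 4 = 10
  roll 6: 6 + 3 = 9
  roll 7: 3 = 3
No arrangement into 6 paper rolls stays within capacity, so 7 is optimal.

7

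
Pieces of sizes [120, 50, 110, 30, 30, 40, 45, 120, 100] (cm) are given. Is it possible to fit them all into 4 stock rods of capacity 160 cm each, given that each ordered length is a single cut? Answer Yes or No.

No

Total = 645 cm; ⌈645/160⌉ = 5.
At least 5 stock rods are required, but only 4 are allowed.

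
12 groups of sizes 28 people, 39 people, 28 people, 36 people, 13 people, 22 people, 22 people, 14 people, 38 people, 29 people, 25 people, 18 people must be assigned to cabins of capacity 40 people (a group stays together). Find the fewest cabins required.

9

Total = 39 + 38 + 36 + 29 + 28 + 28 + 25 + 22 + 22 + 18 + 14 + 13 = 312 people.
Lower bound: ⌈312/40⌉ = 8 cabins.
Also, 9 groups each exceed 20 people, and no two of those can share a cabin, so at least 9 cabins are needed.
A packing using 9 cabins:
  cabin 1: 39 = 39
  cabin 2: 38 = 38
  cabin 3: 36 = 36
  cabin 4: 29 = 29
  cabin 5: 28 = 28
  cabin 6: 28 = 28
  cabin 7: 25 + 14 = 39
  cabin 8: 22 + 18 = 40
  cabin 9: 22 + 13 = 35
This matches the lower bound, so 9 is optimal.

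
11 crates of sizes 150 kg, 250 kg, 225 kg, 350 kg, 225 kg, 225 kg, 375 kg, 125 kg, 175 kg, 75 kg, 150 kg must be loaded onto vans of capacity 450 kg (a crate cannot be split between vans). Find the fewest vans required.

Total = 375 + 350 + 250 + 225 + 225 + 225 + 175 + 150 + 150 + 125 + 75 = 2325 kg.
Lower bound: ⌈2325/450⌉ = 6 vans.
A packing using 6 vans:
  van 1: 375 + 75 = 450
  van 2: 350 = 350
  van 3: 250 + 175 = 425
  van 4: 225 + 225 = 450
  van 5: 225 + 150 = 375
  van 6: 150 + 125 = 275
This matches the lower bound, so 6 is optimal.

6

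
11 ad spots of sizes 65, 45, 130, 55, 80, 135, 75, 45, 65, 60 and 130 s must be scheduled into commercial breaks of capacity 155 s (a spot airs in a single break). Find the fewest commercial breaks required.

Total = 135 + 130 + 130 + 80 + 75 + 65 + 65 + 60 + 55 + 45 + 45 = 885 s.
Lower bound: ⌈885/155⌉ = 6 commercial breaks.
A packing using 7 commercial breaks:
  break 1: 135 = 135
  break 2: 130 = 130
  break 3: 130 = 130
  break 4: 80 + 75 = 155
  break 5: 65 + 65 = 130
  break 6: 60 + 55 = 115
  break 7: 45 + 45 = 90
No arrangement into 6 commercial breaks stays within capacity, so 7 is optimal.

7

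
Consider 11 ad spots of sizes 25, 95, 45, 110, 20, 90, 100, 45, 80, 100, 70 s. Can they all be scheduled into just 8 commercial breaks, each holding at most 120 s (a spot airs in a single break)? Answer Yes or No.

A valid assignment using 8 commercial breaks:
  break 1: 110 = 110
  break 2: 100 + 20 = 120
  break 3: 100 = 100
  break 4: 95 + 25 = 120
  break 5: 90 = 90
  break 6: 80 = 80
  break 7: 70 + 45 = 115
  break 8: 45 = 45
Every load is within 120 s, so 8 commercial breaks suffice.

Yes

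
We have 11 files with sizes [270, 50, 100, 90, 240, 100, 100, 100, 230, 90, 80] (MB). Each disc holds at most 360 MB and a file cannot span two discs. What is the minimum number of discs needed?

Total = 270 + 240 + 230 + 100 + 100 + 100 + 100 + 90 + 90 + 80 + 50 = 1450 MB.
Lower bound: ⌈1450/360⌉ = 5 discs.
A packing using 5 discs:
  disc 1: 270 + 90 = 360
  disc 2: 240 + 100 = 340
  disc 3: 230 + 100 = 330
  disc 4: 100 + 100 + 90 + 50 = 340
  disc 5: 80 = 80
This matches the lower bound, so 5 is optimal.

5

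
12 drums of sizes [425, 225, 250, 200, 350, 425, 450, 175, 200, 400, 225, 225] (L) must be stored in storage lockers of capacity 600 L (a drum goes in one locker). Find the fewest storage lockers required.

Total = 450 + 425 + 425 + 400 + 350 + 250 + 225 + 225 + 225 + 200 + 200 + 175 = 3550 L.
Lower bound: ⌈3550/600⌉ = 6 storage lockers.
A packing using 7 storage lockers:
  locker 1: 450 = 450
  locker 2: 425 + 175 = 600
  locker 3: 425 = 425
  locker 4: 400 + 200 = 600
  locker 5: 350 + 250 = 600
  locker 6: 225 + 225 = 450
  locker 7: 225 + 200 = 425
No arrangement into 6 storage lockers stays within capacity, so 7 is optimal.

7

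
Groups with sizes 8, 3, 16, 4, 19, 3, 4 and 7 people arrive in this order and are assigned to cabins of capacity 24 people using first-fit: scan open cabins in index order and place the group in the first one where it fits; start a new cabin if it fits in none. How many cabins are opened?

  8 → cabin 1 (new)  [load 8/24]
  3 → cabin 1  [load 11/24]
  16 → cabin 2 (new)  [load 16/24]
  4 → cabin 1  [load 15/24]
  19 → cabin 3 (new)  [load 19/24]
  3 → cabin 1  [load 18/24]
  4 → cabin 1  [load 22/24]
  7 → cabin 2  [load 23/24]
3 cabins opened.

3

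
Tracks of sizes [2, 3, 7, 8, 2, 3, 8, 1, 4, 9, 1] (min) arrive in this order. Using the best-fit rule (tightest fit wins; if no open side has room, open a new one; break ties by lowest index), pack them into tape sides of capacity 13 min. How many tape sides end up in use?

  2 → side 1 (new)  [load 2/13]
  3 → side 1  [load 5/13]
  7 → side 1  [load 12/13]
  8 → side 2 (new)  [load 8/13]
  2 → side 2  [load 10/13]
  3 → side 2  [load 13/13]
  8 → side 3 (new)  [load 8/13]
  1 → side 1  [load 13/13]
  4 → side 3  [load 12/13]
  9 → side 4 (new)  [load 9/13]
  1 → side 3  [load 13/13]
4 tape sides opened.

4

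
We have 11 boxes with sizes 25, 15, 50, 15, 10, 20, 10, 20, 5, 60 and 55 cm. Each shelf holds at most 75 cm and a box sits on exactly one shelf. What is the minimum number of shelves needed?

Total = 60 + 55 + 50 + 25 + 20 + 20 + 15 + 15 + 10 + 10 + 5 = 285 cm.
Lower bound: ⌈285/75⌉ = 4 shelves.
A packing using 4 shelves:
  shelf 1: 60 + 15 = 75
  shelf 2: 55 + 20 = 75
  shelf 3: 50 + 25 = 75
  shelf 4: 20 + 15 + 10 + 10 + 5 = 60
This matches the lower bound, so 4 is optimal.

4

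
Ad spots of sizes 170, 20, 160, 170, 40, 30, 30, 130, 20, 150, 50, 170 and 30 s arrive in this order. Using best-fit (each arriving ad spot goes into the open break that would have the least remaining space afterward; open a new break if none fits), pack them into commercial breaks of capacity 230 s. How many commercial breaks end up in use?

  170 → break 1 (new)  [load 170/230]
  20 → break 1  [load 190/230]
  160 → break 2 (new)  [load 160/230]
  170 → break 3 (new)  [load 170/230]
  40 → break 1  [load 230/230]
  30 → break 3  [load 200/230]
  30 → break 3  [load 230/230]
  130 → break 4 (new)  [load 130/230]
  20 → break 2  [load 180/230]
  150 → break 5 (new)  [load 150/230]
  50 → break 2  [load 230/230]
  170 → break 6 (new)  [load 170/230]
  30 → break 6  [load 200/230]
6 commercial breaks opened.

6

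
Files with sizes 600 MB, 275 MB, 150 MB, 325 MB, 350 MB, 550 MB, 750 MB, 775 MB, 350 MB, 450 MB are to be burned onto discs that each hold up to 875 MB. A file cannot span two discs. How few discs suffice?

6

Total = 775 + 750 + 600 + 550 + 450 + 350 + 350 + 325 + 275 + 150 = 4575 MB.
Lower bound: ⌈4575/875⌉ = 6 discs.
A packing using 6 discs:
  disc 1: 775 = 775
  disc 2: 750 = 750
  disc 3: 600 + 275 = 875
  disc 4: 550 + 325 = 875
  disc 5: 450 + 350 = 800
  disc 6: 350 + 150 = 500
This matches the lower bound, so 6 is optimal.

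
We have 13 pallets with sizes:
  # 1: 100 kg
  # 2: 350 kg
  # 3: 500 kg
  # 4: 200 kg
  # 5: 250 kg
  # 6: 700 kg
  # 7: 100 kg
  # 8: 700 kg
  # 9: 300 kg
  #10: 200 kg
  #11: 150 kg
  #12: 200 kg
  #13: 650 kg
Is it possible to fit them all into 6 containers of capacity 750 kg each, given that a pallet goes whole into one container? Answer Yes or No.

A valid assignment using 6 containers:
  container 1: 700 = 700
  container 2: 700 = 700
  container 3: 650 + 100 = 750
  container 4: 500 + 250 = 750
  container 5: 350 + 300 + 100 = 750
  container 6: 200 + 200 + 200 + 150 = 750
Every load is within 750 kg, so 6 containers suffice.

Yes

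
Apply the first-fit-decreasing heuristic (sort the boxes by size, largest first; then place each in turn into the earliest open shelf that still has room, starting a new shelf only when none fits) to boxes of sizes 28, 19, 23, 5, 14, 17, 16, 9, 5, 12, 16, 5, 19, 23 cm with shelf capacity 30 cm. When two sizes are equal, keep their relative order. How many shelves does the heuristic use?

8

Sorted descending: 28, 23, 23, 19, 19, 17, 16, 16, 14, 12, 9, 5, 5, 5.
  28 → shelf 1 (new)  [load 28/30]
  23 → shelf 2 (new)  [load 23/30]
  23 → shelf 3 (new)  [load 23/30]
  19 → shelf 4 (new)  [load 19/30]
  19 → shelf 5 (new)  [load 19/30]
  17 → shelf 6 (new)  [load 17/30]
  16 → shelf 7 (new)  [load 16/30]
  16 → shelf 8 (new)  [load 16/30]
  14 → shelf 7  [load 30/30]
  12 → shelf 6  [load 29/30]
  9 → shelf 4  [load 28/30]
  5 → shelf 2  [load 28/30]
  5 → shelf 3  [load 28/30]
  5 → shelf 5  [load 24/30]
8 shelves opened.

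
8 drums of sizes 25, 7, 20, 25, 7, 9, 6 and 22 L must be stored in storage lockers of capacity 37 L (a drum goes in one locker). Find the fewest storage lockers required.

Total = 25 + 25 + 22 + 20 + 9 + 7 + 7 + 6 = 121 L.
Lower bound: ⌈121/37⌉ = 4 storage lockers.
A packing using 4 storage lockers:
  locker 1: 25 + 9 = 34
  locker 2: 25 + 7 = 32
  locker 3: 22 + 7 + 6 = 35
  locker 4: 20 = 20
This matches the lower bound, so 4 is optimal.

4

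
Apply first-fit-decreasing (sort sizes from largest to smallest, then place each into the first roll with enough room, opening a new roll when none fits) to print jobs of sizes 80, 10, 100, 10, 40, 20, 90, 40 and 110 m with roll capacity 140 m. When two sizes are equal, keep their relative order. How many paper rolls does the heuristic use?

4

Sorted descending: 110, 100, 90, 80, 40, 40, 20, 10, 10.
  110 → roll 1 (new)  [load 110/140]
  100 → roll 2 (new)  [load 100/140]
  90 → roll 3 (new)  [load 90/140]
  80 → roll 4 (new)  [load 80/140]
  40 → roll 2  [load 140/140]
  40 → roll 3  [load 130/140]
  20 → roll 1  [load 130/140]
  10 → roll 1  [load 140/140]
  10 → roll 3  [load 140/140]
4 paper rolls opened.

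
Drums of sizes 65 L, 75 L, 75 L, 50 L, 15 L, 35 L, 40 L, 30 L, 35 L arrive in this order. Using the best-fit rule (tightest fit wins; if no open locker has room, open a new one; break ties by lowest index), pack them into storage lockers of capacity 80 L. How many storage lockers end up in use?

  65 → locker 1 (new)  [load 65/80]
  75 → locker 2 (new)  [load 75/80]
  75 → locker 3 (new)  [load 75/80]
  50 → locker 4 (new)  [load 50/80]
  15 → locker 1  [load 80/80]
  35 → locker 5 (new)  [load 35/80]
  40 → locker 5  [load 75/80]
  30 → locker 4  [load 80/80]
  35 → locker 6 (new)  [load 35/80]
6 storage lockers opened.

6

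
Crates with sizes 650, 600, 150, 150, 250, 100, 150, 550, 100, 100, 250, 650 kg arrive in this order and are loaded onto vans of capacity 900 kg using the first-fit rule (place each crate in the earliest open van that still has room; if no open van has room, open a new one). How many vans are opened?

  650 → van 1 (new)  [load 650/900]
  600 → van 2 (new)  [load 600/900]
  150 → van 1  [load 800/900]
  150 → van 2  [load 750/900]
  250 → van 3 (new)  [load 250/900]
  100 → van 1  [load 900/900]
  150 → van 2  [load 900/900]
  550 → van 3  [load 800/900]
  100 → van 3  [load 900/900]
  100 → van 4 (new)  [load 100/900]
  250 → van 4  [load 350/900]
  650 → van 5 (new)  [load 650/900]
5 vans opened.

5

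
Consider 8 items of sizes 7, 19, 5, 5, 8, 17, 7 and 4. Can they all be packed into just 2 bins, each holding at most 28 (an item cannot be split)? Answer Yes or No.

No

Total = 72; ⌈72/28⌉ = 3.
At least 3 bins are required, but only 2 are allowed.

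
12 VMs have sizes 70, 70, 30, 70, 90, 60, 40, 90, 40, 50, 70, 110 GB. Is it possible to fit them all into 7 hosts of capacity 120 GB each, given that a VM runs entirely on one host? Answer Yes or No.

No

Total = 790 GB; ⌈790/120⌉ = 7.
The bound of 7 does not rule out 7, but exhaustive search shows no assignment into 7 hosts of capacity 120 GB exists — the minimum is 8.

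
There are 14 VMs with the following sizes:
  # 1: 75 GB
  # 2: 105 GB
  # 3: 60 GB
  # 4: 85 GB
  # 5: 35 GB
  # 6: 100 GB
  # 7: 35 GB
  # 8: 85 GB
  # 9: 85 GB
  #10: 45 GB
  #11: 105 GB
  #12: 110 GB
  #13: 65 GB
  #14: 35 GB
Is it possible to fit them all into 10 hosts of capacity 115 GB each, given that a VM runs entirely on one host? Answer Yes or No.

No

Total = 1025 GB; ⌈1025/115⌉ = 9.
10 VMs each exceed half the capacity and cannot share a host, forcing at least 10 hosts.
The bound of 10 does not rule out 10, but exhaustive search shows no assignment into 10 hosts of capacity 115 GB exists — the minimum is 11.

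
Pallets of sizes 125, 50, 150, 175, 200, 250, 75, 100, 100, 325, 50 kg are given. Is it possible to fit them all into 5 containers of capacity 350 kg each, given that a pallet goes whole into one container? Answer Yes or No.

A valid assignment using 5 containers:
  container 1: 325 = 325
  container 2: 250 + 100 = 350
  container 3: 200 + 150 = 350
  container 4: 175 + 125 + 50 = 350
  container 5: 100 + 75 + 50 = 225
Every load is within 350 kg, so 5 containers suffice.

Yes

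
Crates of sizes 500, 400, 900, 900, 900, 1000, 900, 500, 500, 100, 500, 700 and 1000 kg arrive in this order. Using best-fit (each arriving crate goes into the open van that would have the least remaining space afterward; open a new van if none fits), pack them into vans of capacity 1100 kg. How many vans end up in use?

10

  500 → van 1 (new)  [load 500/1100]
  400 → van 1  [load 900/1100]
  900 → van 2 (new)  [load 900/1100]
  900 → van 3 (new)  [load 900/1100]
  900 → van 4 (new)  [load 900/1100]
  1000 → van 5 (new)  [load 1000/1100]
  900 → van 6 (new)  [load 900/1100]
  500 → van 7 (new)  [load 500/1100]
  500 → van 7  [load 1000/1100]
  100 → van 5  [load 1100/1100]
  500 → van 8 (new)  [load 500/1100]
  700 → van 9 (new)  [load 700/1100]
  1000 → van 10 (new)  [load 1000/1100]
10 vans opened.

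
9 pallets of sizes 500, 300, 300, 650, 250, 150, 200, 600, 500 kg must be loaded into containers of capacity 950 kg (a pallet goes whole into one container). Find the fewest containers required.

4

Total = 650 + 600 + 500 + 500 + 300 + 300 + 250 + 200 + 150 = 3450 kg.
Lower bound: ⌈3450/950⌉ = 4 containers.
A packing using 4 containers:
  container 1: 650 + 300 = 950
  container 2: 600 + 300 = 900
  container 3: 500 + 250 + 200 = 950
  container 4: 500 + 150 = 650
This matches the lower bound, so 4 is optimal.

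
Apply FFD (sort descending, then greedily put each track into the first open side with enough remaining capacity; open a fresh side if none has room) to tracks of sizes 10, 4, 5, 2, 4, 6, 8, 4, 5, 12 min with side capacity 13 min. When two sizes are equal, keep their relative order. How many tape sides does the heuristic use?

Sorted descending: 12, 10, 8, 6, 5, 5, 4, 4, 4, 2.
  12 → side 1 (new)  [load 12/13]
  10 → side 2 (new)  [load 10/13]
  8 → side 3 (new)  [load 8/13]
  6 → side 4 (new)  [load 6/13]
  5 → side 3  [load 13/13]
  5 → side 4  [load 11/13]
  4 → side 5 (new)  [load 4/13]
  4 → side 5  [load 8/13]
  4 → side 5  [load 12/13]
  2 → side 2  [load 12/13]
5 tape sides opened.

5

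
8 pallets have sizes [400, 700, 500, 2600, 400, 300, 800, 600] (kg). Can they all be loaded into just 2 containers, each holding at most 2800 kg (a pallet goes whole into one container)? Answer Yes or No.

No

Total = 6300 kg; ⌈6300/2800⌉ = 3.
At least 3 containers are required, but only 2 are allowed.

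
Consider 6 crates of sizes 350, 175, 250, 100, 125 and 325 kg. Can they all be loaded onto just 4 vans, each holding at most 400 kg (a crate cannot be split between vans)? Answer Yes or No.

Yes

A valid assignment using 4 vans:
  van 1: 350 = 350
  van 2: 325 = 325
  van 3: 250 + 125 = 375
  van 4: 175 + 100 = 275
Every load is within 400 kg, so 4 vans suffice.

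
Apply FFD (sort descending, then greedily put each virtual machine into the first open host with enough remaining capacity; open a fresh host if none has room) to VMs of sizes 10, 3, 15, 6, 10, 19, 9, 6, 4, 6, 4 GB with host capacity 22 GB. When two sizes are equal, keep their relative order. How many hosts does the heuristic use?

5

Sorted descending: 19, 15, 10, 10, 9, 6, 6, 6, 4, 4, 3.
  19 → host 1 (new)  [load 19/22]
  15 → host 2 (new)  [load 15/22]
  10 → host 3 (new)  [load 10/22]
  10 → host 3  [load 20/22]
  9 → host 4 (new)  [load 9/22]
  6 → host 2  [load 21/22]
  6 → host 4  [load 15/22]
  6 → host 4  [load 21/22]
  4 → host 5 (new)  [load 4/22]
  4 → host 5  [load 8/22]
  3 → host 1  [load 22/22]
5 hosts opened.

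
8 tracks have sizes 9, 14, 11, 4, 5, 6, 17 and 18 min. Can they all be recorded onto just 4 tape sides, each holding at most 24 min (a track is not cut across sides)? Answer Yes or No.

A valid assignment using 4 tape sides:
  side 1: 18 + 6 = 24
  side 2: 17 + 5 = 22
  side 3: 14 + 9 = 23
  side 4: 11 + 4 = 15
Every load is within 24 min, so 4 tape sides suffice.

Yes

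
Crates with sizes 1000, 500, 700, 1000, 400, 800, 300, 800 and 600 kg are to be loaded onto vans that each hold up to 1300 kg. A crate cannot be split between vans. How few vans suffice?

Total = 1000 + 1000 + 800 + 800 + 700 + 600 + 500 + 400 + 300 = 6100 kg.
Lower bound: ⌈6100/1300⌉ = 5 vans.
A packing using 5 vans:
  van 1: 1000 + 300 = 1300
  van 2: 1000 = 1000
  van 3: 800 + 500 = 1300
  van 4: 800 + 400 = 1200
  van 5: 700 + 600 = 1300
This matches the lower bound, so 5 is optimal.

5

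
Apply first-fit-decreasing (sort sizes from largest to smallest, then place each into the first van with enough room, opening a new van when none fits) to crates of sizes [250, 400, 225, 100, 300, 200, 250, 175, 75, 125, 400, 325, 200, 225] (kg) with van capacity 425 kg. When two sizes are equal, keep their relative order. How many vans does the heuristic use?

8

Sorted descending: 400, 400, 325, 300, 250, 250, 225, 225, 200, 200, 175, 125, 100, 75.
  400 → van 1 (new)  [load 400/425]
  400 → van 2 (new)  [load 400/425]
  325 → van 3 (new)  [load 325/425]
  300 → van 4 (new)  [load 300/425]
  250 → van 5 (new)  [load 250/425]
  250 → van 6 (new)  [load 250/425]
  225 → van 7 (new)  [load 225/425]
  225 → van 8 (new)  [load 225/425]
  200 → van 7  [load 425/425]
  200 → van 8  [load 425/425]
  175 → van 5  [load 425/425]
  125 → van 4  [load 425/425]
  100 → van 3  [load 425/425]
  75 → van 6  [load 325/425]
8 vans opened.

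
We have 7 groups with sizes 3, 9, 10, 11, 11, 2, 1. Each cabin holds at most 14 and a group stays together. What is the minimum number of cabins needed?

Total = 11 + 11 + 10 + 9 + 3 + 2 + 1 = 47.
Lower bound: ⌈47/14⌉ = 4 cabins.
A packing using 4 cabins:
  cabin 1: 11 + 3 = 14
  cabin 2: 11 + 2 + 1 = 14
  cabin 3: 10 = 10
  cabin 4: 9 = 9
This matches the lower bound, so 4 is optimal.

4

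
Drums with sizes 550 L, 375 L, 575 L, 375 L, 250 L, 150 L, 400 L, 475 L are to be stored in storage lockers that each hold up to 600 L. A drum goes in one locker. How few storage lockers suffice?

7

Total = 575 + 550 + 475 + 400 + 375 + 375 + 250 + 150 = 3150 L.
Lower bound: ⌈3150/600⌉ = 6 storage lockers.
A packing using 7 storage lockers:
  locker 1: 575 = 575
  locker 2: 550 = 550
  locker 3: 475 = 475
  locker 4: 400 + 150 = 550
  locker 5: 375 = 375
  locker 6: 375 = 375
  locker 7: 250 = 250
No arrangement into 6 storage lockers stays within capacity, so 7 is optimal.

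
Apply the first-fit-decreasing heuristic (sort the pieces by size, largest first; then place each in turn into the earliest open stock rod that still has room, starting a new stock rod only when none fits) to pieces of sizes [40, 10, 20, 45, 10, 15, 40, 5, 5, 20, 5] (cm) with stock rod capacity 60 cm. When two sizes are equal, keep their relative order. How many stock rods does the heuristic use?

Sorted descending: 45, 40, 40, 20, 20, 15, 10, 10, 5, 5, 5.
  45 → stock rod 1 (new)  [load 45/60]
  40 → stock rod 2 (new)  [load 40/60]
  40 → stock rod 3 (new)  [load 40/60]
  20 → stock rod 2  [load 60/60]
  20 → stock rod 3  [load 60/60]
  15 → stock rod 1  [load 60/60]
  10 → stock rod 4 (new)  [load 10/60]
  10 → stock rod 4  [load 20/60]
  5 → stock rod 4  [load 25/60]
  5 → stock rod 4  [load 30/60]
  5 → stock rod 4  [load 35/60]
4 stock rods opened.

4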